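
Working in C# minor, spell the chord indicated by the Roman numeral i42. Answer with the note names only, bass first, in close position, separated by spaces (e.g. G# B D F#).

The numeral's case and figure indicate a minor seventh chord. In C# minor its root, scale degree 1, is C#.
Stacking thirds from C# gives C#-E-G#-B.
With the 42 figure the chord is in third inversion; from the bass B upward in close position it reads B-C#-E-G#.

B C# E G#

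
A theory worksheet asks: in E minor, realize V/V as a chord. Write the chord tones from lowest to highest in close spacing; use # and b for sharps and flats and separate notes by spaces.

F# A# C#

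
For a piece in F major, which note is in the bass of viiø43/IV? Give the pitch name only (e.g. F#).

Eb

The applied chord viiø43/IV is rooted on A: A-C-Eb-G.
The figure 43 means second inversion — the fifth is in the bass.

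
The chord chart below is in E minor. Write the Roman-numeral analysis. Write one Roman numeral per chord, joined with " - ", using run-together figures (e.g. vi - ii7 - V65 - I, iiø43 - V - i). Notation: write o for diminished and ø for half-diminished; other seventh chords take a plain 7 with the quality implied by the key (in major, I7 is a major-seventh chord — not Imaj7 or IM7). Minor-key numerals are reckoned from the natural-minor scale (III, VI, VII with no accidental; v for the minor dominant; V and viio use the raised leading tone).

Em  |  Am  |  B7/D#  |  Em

Em: root E is the tonic; minor triad there is i.
Am: minor triad on A = scale degree 4 → iv.
B7/D# has root B, degree 5 in E minor, so V65.
Em: minor triad on E = scale degree 1 → i.

i - iv - V65 - i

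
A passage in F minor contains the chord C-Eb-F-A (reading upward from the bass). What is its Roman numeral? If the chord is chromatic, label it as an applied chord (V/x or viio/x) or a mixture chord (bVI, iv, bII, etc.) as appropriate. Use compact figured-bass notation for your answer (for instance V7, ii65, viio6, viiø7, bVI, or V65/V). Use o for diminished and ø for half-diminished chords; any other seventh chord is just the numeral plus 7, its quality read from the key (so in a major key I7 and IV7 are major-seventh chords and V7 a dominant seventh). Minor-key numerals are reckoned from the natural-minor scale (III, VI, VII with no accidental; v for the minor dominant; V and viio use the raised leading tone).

V43/iv

Stacked in thirds the chord is F-A-C-Eb: a dominant seventh chord on F.
F is not a diatonic chord root with this quality in F minor, but it lies a perfect fifth above Bb (iv), so the chord functions as an applied dominant of iv.
With C in the bass the chord is in second inversion, so the figured bass is 43.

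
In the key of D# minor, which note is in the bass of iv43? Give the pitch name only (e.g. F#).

D#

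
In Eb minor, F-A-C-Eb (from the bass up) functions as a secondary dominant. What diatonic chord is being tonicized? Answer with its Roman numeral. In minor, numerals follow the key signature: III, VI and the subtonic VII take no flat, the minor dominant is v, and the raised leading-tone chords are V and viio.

V

The chord is a dominant seventh chord on F.
A dominant resolves down a perfect fifth: F → Bb. In Eb minor, Bb is scale degree 5, i.e. V.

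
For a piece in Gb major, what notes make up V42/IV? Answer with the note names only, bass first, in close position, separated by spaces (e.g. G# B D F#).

Fb Gb Bb Db

V42/IV is a secondary dominant — the dominant seventh of IV. IV in Gb major is Cb, so the applied chord's root is Gb, a perfect fifth above.
Building a dominant seventh chord on Gb gives Gb-Bb-Db-Fb.
The figured bass 42 indicates third inversion, placing the seventh (Fb) in the bass: Fb-Gb-Bb-Db.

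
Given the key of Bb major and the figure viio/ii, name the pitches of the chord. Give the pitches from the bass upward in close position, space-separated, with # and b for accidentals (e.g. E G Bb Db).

B D F

viio/ii is a secondary leading-tone chord. The target ii is C in Bb major; the applied chord is rooted a semitone below, on B.
Building a diminished triad on B gives B-D-F.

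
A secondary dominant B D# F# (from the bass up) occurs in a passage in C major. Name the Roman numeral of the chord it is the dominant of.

The chord is a major triad on B.
A dominant resolves down a perfect fifth: B → E. In C major, E is scale degree 3, i.e. iii.

iii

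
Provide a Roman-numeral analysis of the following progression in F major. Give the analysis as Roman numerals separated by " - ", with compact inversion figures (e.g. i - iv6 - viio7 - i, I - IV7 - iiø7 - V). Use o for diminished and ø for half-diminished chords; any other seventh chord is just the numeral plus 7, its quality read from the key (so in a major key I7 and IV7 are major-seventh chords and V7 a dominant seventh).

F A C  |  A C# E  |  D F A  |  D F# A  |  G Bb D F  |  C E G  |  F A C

I - V/vi - vi - V/ii - ii7 - V - I

F-A-C: major triad on F = scale degree 1 → I.
A-C#-E: a major triad on A, the applied dominant of vi → V/vi.
D-F-A: minor triad on D = scale degree 6 → vi.
D-F#-A is the secondary dominant of ii (major triad on D): V/ii.
G-Bb-D-F: minor seventh chord on G = scale degree 2 → ii7.
C-E-G has root C, degree 5 in F major, so V.
F-A-C: root F is the tonic; major triad there is I.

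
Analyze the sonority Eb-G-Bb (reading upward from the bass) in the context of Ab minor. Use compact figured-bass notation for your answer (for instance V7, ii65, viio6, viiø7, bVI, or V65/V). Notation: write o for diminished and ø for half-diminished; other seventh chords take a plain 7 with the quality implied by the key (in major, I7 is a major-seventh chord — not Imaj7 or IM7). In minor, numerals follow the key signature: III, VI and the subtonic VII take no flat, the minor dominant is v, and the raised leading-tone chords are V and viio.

The pitches Eb-G-Bb form a major triad rooted on Eb.
In Ab minor, Eb is the dominant; the diatonic major triad there is V.

V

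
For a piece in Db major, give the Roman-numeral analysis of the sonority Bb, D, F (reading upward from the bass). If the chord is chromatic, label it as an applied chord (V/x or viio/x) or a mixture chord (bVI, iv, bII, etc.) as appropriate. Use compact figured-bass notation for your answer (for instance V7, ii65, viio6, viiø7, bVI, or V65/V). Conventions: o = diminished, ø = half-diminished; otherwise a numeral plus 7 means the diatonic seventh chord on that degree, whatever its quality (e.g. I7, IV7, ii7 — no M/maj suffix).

V/ii

The pitches Bb-D-F form a major triad rooted on Bb.
Bb is not a diatonic chord root with this quality in Db major, but it lies a perfect fifth above Eb (ii), so the chord functions as an applied dominant of ii.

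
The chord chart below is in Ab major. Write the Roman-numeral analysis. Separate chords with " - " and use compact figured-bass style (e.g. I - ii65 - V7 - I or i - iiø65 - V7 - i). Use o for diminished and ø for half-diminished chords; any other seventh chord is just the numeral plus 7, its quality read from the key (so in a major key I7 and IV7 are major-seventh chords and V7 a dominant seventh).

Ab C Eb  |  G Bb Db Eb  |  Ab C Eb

Ab-C-Eb has root Ab, degree 1 in Ab major, so I.
G-Bb-Db-Eb: dominant seventh chord on Eb = scale degree 5 → V65.
Ab-C-Eb has root Ab, degree 1 in Ab major, so I.

I - V65 - I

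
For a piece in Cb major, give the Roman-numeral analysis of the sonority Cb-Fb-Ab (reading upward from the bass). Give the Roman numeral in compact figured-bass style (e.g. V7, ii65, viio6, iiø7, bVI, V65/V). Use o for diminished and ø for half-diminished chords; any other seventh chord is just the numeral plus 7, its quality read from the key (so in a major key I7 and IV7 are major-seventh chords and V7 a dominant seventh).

Stacked in thirds the chord is Fb-Ab-Cb: a major triad on Fb.
In Cb major, Fb is the subdominant; the diatonic major triad there is IV.
With Cb in the bass the chord is in second inversion, so the figured bass is 64.

IV64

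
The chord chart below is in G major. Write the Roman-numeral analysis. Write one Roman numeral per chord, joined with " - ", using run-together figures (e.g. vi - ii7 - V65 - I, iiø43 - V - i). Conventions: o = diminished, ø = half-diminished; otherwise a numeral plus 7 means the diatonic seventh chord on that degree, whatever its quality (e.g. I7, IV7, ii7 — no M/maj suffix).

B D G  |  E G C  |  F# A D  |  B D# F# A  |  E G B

I6 - IV6 - V6 - V7/vi - vi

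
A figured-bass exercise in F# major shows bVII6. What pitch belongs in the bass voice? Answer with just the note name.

bVII in F# major has root E; the chord is E-G#-B.
The figure 6 means first inversion — the third is in the bass.

G#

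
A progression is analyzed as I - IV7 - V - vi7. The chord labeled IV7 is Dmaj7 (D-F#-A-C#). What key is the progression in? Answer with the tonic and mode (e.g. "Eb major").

The chord Dmaj7 is a major seventh chord rooted on D; its label is IV7.
IV7 on D implies D is the subdominant; that puts the tonic at A, and the uppercase numeral fits major mode.

A major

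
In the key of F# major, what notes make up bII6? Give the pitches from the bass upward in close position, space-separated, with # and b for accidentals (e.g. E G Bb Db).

bII6 is the Neapolitan sixth — a major triad on the lowered second degree, here in its customary first inversion. In F# major that root is G.
So the chord is G-B-D, a major triad.
The figured bass 6 indicates first inversion, placing the third (B) in the bass: B-D-G.

B D G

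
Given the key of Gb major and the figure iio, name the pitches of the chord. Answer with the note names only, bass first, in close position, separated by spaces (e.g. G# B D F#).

Scale degree 2 in Gb major is Ab; here the chord built on it is altered to a diminished triad. iio is the diminished supertonic triad, borrowed from the parallel minor.
So the chord is Ab-Cb-Ebb, a diminished triad.

Ab Cb Ebb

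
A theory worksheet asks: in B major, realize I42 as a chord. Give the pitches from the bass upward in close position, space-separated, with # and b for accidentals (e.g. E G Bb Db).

In B major, scale degree 1 is B, and the diatonic chord built there is a major seventh chord.
Stacking thirds from B gives B-D#-F#-A#.
The figured bass 42 indicates third inversion, placing the seventh (A#) in the bass: A#-B-D#-F#.

A# B D# F#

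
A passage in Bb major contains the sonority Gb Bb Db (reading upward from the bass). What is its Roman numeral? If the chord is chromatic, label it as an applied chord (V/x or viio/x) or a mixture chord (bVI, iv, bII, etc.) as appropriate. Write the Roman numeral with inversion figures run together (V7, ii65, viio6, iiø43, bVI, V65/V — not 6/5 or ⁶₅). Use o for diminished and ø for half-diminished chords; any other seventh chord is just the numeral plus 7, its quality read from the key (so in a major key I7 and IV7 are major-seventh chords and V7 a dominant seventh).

bVI

The pitches Gb-Bb-Db form a major triad rooted on Gb.
Gb is the lowered sixth degree of Bb major (diatonic 6 would be G). This is a major triad on the lowered sixth degree, borrowed from the parallel minor.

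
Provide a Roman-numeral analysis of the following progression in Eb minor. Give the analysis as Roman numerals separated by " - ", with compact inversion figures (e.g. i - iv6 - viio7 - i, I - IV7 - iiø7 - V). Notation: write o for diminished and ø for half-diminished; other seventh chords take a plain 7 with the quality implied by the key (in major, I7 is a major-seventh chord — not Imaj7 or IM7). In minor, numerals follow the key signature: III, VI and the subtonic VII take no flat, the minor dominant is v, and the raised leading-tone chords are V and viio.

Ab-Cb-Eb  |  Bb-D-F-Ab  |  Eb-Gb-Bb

iv - V7 - i

Ab-Cb-Eb has root Ab, degree 4 in Eb minor, so iv.
Bb-D-F-Ab: dominant seventh chord on Bb = scale degree 5 → V7.
Eb-Gb-Bb: root Eb is the tonic; minor triad there is i.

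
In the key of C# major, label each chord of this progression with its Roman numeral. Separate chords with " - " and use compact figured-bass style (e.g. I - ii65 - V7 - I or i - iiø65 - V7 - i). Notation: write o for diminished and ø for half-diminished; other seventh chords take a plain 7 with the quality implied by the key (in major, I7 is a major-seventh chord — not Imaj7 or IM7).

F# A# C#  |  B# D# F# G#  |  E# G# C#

IV - V65 - I6

F#-A#-C#: major triad on F# = scale degree 4 → IV.
B#-D#-F#-G# has root G#, degree 5 in C# major, so V65.
E#-G#-C# has root C#, degree 1 in C# major, so I6.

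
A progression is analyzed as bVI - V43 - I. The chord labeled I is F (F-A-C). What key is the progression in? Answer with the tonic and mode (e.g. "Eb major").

F major

I is given as F-A-C — a major triad with root F.
If F is scale degree 1 and the mode makes that degree carry a major triad, the tonic is F and the mode is major.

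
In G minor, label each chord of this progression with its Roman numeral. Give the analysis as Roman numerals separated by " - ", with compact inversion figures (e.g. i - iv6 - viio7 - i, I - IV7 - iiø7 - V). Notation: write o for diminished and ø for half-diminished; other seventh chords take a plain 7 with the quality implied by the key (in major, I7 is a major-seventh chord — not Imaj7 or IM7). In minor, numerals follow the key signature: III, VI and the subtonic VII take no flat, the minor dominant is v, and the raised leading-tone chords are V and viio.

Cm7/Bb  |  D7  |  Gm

Cm7/Bb: minor seventh chord on C = scale degree 4 → iv42.
D7 has root D, degree 5 in G minor, so V7.
Gm: minor triad on G = scale degree 1 → i.

iv42 - V7 - i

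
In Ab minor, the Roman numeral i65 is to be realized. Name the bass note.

i in Ab minor has root Ab; the chord is Ab-Cb-Eb-Gb.
The figure 65 means first inversion — the third is in the bass.

Cb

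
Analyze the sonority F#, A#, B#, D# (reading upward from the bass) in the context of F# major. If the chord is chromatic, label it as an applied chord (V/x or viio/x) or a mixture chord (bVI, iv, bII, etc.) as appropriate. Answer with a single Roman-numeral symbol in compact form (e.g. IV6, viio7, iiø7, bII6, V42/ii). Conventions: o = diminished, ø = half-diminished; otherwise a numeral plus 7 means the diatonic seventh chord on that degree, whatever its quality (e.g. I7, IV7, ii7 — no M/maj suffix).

viiø43/V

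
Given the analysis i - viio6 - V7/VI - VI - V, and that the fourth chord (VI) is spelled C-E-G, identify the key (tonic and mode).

E minor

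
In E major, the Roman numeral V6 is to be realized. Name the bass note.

V in E major has root B; the chord is B-D#-F#.
The figure 6 means first inversion — the third is in the bass.

D#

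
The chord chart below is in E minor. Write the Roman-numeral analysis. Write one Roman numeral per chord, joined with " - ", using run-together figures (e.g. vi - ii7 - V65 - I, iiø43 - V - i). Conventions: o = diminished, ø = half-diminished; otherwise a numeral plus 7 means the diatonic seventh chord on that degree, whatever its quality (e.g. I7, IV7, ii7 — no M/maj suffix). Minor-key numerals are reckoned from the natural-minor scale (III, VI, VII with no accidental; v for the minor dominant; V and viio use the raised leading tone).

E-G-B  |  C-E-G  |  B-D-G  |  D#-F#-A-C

i - VI - III6 - viio7

E-G-B: minor triad on E = scale degree 1 → i.
C-E-G: root C is the submediant; major triad there is VI.
B-D-G: root G is the mediant; major triad there is III6.
D#-F#-A-C: root D# is the leading tone; fully diminished seventh chord there is viio7.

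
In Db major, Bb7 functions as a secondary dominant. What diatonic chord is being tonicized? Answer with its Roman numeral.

ii

The chord is a dominant seventh chord on Bb.
A dominant resolves down a perfect fifth: Bb → Eb. In Db major, Eb is scale degree 2, i.e. ii.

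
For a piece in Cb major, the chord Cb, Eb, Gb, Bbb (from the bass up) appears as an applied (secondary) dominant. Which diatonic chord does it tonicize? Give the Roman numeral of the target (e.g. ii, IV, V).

IV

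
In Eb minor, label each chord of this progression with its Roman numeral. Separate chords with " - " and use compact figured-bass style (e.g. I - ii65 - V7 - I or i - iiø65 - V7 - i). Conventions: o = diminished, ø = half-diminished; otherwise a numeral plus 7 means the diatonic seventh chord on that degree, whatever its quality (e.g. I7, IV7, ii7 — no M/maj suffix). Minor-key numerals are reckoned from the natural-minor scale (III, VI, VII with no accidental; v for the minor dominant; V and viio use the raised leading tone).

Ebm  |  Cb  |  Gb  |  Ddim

i - VI - III - viio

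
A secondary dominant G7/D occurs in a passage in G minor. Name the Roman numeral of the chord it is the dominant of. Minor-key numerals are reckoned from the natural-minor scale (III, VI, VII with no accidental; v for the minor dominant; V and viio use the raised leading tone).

iv

The chord is a dominant seventh chord on G.
A dominant resolves down a perfect fifth: G → C. In G minor, C is scale degree 4, i.e. iv.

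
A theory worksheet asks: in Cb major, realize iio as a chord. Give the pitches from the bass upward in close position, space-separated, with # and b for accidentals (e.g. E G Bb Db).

Db Fb Abb

Scale degree 2 in Cb major is Db; here the chord built on it is altered to a diminished triad. iio is the diminished supertonic triad, borrowed from the parallel minor.
So the chord is Db-Fb-Abb.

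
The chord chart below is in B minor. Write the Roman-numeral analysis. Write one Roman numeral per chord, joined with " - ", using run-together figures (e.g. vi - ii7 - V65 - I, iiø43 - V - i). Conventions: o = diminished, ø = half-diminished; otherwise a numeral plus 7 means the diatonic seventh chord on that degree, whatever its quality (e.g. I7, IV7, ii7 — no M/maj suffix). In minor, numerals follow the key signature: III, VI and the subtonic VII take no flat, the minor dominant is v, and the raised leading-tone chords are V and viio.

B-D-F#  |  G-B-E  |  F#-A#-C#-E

i - iv6 - V7

B-D-F# has root B, degree 1 in B minor, so i.
G-B-E has root E, degree 4 in B minor, so iv6.
F#-A#-C#-E: dominant seventh chord on F# = scale degree 5 → V7.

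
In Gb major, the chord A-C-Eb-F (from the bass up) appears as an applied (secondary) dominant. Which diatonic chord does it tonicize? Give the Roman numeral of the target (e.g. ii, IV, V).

iii

The chord is a dominant seventh chord on F.
A dominant resolves down a perfect fifth: F → Bb. In Gb major, Bb is scale degree 3, i.e. iii.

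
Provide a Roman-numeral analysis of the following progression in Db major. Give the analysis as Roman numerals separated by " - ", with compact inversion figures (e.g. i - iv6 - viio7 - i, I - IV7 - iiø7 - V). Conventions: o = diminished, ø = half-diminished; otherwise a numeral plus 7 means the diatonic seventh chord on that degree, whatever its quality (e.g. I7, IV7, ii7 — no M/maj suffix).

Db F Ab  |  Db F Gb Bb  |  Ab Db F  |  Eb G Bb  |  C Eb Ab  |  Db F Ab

I - IV43 - I64 - V/V - V6 - I

Db-F-Ab: major triad on Db = scale degree 1 → I.
Db-F-Gb-Bb has root Gb, degree 4 in Db major, so IV43.
Ab-Db-F has root Db, degree 1 in Db major, so I64.
Eb-G-Bb is the secondary dominant of V (major triad on Eb): V/V.
C-Eb-Ab: root Ab is the dominant; major triad there is V6.
Db-F-Ab has root Db, degree 1 in Db major, so I.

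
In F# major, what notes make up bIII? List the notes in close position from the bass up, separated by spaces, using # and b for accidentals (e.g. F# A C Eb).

A C# E

Scale degree 3 in F# major is A#; lowering it a half step gives A. bIII is a major triad on the lowered third degree, borrowed from the parallel minor.
So the chord is A-C#-E, a major triad.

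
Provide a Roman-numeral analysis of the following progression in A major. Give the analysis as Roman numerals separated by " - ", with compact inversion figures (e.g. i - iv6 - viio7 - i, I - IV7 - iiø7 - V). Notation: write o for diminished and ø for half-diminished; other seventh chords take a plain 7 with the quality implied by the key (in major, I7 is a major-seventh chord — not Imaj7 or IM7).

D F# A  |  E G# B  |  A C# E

IV - V - I

D-F#-A: root D is the subdominant; major triad there is IV.
E-G#-B: major triad on E = scale degree 5 → V.
A-C#-E: major triad on A = scale degree 1 → I.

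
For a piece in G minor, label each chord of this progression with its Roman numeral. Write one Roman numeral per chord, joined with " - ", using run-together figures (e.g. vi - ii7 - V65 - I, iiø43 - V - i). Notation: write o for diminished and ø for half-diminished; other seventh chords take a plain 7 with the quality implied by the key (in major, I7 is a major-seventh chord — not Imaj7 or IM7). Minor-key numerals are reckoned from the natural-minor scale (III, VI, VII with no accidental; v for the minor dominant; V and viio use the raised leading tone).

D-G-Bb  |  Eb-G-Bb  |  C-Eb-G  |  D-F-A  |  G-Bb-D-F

D-G-Bb: minor triad on G = scale degree 1 → i64.
Eb-G-Bb: major triad on Eb = scale degree 6 → VI.
C-Eb-G has root C, degree 4 in G minor, so iv.
D-F-A has root D, degree 5 in G minor, so v.
G-Bb-D-F: root G is the tonic; minor seventh chord there is i7.

i64 - VI - iv - v - i7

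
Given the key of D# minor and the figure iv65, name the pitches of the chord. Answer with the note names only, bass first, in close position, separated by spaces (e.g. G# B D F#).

B D# F# G#

In D# minor, scale degree 4 is G#, and the diatonic chord built there is a minor seventh chord.
Stacking thirds from G# gives G#-B-D#-F#.
With the 65 figure the chord is in first inversion; from the bass B upward in close position it reads B-D#-F#-G#.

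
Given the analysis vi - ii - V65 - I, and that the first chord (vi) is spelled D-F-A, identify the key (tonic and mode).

The anchor chord is a minor triad on D, labeled vi.
vi on D implies D is the submediant; that puts the tonic at F, and the lowercase numeral fits major mode.

F major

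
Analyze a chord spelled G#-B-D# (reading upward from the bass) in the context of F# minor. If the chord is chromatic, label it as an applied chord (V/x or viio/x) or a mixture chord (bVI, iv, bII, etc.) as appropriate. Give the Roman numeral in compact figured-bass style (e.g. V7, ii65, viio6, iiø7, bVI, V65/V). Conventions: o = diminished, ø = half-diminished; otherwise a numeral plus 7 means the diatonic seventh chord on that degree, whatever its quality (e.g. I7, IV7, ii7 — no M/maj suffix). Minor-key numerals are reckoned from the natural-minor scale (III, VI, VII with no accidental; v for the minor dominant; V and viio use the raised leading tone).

ii

The pitches G#-B-D# form a minor triad rooted on G#.
G# is the second degree of F# minor. This is the minor supertonic, borrowed from the parallel major (the Dorian ii).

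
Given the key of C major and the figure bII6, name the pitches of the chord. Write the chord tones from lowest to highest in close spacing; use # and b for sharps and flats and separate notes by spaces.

F Ab Db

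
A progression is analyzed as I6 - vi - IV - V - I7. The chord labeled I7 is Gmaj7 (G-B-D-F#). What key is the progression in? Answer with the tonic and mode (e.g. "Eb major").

The chord Gmaj7 is a major seventh chord rooted on G; its label is I7.
If G is scale degree 1 and the mode makes that degree carry a major seventh chord, the tonic is G and the mode is major.

G major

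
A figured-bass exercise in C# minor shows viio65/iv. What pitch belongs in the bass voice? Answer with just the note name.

The applied chord viio65/iv is rooted on E#: E#-G#-B-D.
The figure 65 means first inversion — the third is in the bass.

G#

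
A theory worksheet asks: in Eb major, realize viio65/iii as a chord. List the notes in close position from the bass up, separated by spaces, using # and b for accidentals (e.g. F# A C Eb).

A C Eb F#

viio65/iii is a secondary leading-tone chord. The target iii is G in Eb major; the applied chord is rooted a semitone below, on F#.
Building a fully diminished seventh chord on F# gives F#-A-C-Eb.
The figured bass 65 indicates first inversion, placing the third (A) in the bass: A-C-Eb-F#.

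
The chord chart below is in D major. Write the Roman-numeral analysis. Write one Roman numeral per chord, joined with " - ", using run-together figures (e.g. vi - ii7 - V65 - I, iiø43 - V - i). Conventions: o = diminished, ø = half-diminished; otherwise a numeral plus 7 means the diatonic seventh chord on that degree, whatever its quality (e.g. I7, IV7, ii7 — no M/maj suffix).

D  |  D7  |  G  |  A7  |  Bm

I - V7/IV - IV - V7 - vi

D: root D is the tonic; major triad there is I.
D7 is the secondary dominant of IV (dominant seventh chord on D): V7/IV.
G has root G, degree 4 in D major, so IV.
A7 has root A, degree 5 in D major, so V7.
Bm has root B, degree 6 in D major, so vi.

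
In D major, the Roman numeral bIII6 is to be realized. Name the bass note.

A

bIII in D major has root F; the chord is F-A-C.
The figure 6 means first inversion — the third is in the bass.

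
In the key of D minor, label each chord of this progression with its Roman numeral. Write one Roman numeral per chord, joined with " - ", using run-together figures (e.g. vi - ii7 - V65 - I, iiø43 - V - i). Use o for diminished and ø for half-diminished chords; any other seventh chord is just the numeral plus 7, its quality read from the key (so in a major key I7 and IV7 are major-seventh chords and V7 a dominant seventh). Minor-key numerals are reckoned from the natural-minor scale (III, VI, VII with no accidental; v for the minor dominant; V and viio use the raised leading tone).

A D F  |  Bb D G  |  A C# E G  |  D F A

i64 - iv6 - V7 - i

A-D-F has root D, degree 1 in D minor, so i64.
Bb-D-G: root G is the subdominant; minor triad there is iv6.
A-C#-E-G has root A, degree 5 in D minor, so V7.
D-F-A: minor triad on D = scale degree 1 → i.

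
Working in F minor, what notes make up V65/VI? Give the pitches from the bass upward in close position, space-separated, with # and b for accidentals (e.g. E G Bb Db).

C Eb Gb Ab

V65/VI is a secondary dominant — the dominant seventh of VI. VI in F minor is Db, so the applied chord's root is Ab, a perfect fifth above.
Building a dominant seventh chord on Ab gives Ab-C-Eb-Gb.
The figured bass 65 indicates first inversion, placing the third (C) in the bass: C-Eb-Gb-Ab.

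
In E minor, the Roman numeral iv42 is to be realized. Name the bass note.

G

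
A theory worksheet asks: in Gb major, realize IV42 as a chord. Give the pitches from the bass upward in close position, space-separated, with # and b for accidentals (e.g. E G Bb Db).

In Gb major, scale degree 4 is Cb, and the diatonic chord built there is a major seventh chord.
That chord is spelled Cb-Eb-Gb-Bb.
With the 42 figure the chord is in third inversion; from the bass Bb upward in close position it reads Bb-Cb-Eb-Gb.

Bb Cb Eb Gb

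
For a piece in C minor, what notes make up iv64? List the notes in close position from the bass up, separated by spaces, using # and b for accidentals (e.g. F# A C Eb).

The numeral's case and figure indicate a minor triad. In C minor its root, scale degree 4, is F.
That chord is spelled F-Ab-C.
The figured bass 64 indicates second inversion, placing the fifth (C) in the bass: C-F-Ab.

C F Ab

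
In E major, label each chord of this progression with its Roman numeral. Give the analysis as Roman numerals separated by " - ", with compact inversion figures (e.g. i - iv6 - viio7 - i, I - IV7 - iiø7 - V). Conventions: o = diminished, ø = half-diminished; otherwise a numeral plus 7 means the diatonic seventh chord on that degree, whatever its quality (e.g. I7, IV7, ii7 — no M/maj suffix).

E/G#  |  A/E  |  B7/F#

E/G# has root E, degree 1 in E major, so I6.
A/E: root A is the subdominant; major triad there is IV64.
B7/F# has root B, degree 5 in E major, so V43.

I6 - IV64 - V43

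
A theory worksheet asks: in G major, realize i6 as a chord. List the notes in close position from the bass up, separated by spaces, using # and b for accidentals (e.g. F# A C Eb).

Bb D G

Scale degree 1 in G major is G; here the chord built on it is altered to a minor triad. i6 is the minor tonic, borrowed from the parallel minor.
So the chord is G-Bb-D.
The figured bass 6 indicates first inversion, placing the third (Bb) in the bass: Bb-D-G.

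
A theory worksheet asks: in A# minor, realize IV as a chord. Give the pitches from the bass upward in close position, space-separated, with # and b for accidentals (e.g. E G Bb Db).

D# F## A#

IV is the major subdominant, borrowed from the parallel major. In A# minor that root is D#.
So the chord is D#-F##-A#, a major triad.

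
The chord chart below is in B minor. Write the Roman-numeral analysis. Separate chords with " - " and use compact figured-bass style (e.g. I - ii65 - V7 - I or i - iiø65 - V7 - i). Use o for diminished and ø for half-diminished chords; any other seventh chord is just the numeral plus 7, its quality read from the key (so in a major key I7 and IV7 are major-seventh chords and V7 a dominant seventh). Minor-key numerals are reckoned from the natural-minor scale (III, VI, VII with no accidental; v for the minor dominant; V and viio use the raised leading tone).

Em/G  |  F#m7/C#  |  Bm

iv6 - v43 - i

Em/G: root E is the subdominant; minor triad there is iv6.
F#m7/C#: minor seventh chord on F# = scale degree 5 → v43.
Bm: root B is the tonic; minor triad there is i.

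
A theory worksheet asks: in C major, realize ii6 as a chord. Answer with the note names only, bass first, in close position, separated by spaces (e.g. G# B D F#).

F A D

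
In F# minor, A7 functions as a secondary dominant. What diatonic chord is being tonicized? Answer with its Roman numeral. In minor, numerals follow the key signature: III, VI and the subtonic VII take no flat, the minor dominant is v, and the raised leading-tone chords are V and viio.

VI

The chord is a dominant seventh chord on A.
A dominant resolves down a perfect fifth: A → D. In F# minor, D is scale degree 6, i.e. VI.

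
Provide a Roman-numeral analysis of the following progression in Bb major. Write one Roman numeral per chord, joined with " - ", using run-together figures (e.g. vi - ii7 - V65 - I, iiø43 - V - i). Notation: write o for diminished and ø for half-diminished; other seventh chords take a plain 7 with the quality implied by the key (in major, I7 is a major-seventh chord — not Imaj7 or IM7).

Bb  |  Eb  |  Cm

Bb: root Bb is the tonic; major triad there is I.
Eb: major triad on Eb = scale degree 4 → IV.
Cm has root C, degree 2 in Bb major, so ii.

I - IV - ii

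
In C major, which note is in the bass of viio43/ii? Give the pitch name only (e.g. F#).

G

The applied chord viio43/ii is rooted on C#: C#-E-G-Bb.
The figure 43 means second inversion — the fifth is in the bass.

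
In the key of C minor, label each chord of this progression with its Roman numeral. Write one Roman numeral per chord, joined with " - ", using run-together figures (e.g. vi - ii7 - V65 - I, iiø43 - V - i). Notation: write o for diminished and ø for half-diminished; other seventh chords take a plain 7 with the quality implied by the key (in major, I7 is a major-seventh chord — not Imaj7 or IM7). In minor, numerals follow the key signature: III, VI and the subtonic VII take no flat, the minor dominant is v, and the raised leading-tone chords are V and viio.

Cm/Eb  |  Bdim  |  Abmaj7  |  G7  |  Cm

Cm/Eb: minor triad on C = scale degree 1 → i6.
Bdim has root B, degree 7 in C minor, so viio.
Abmaj7 has root Ab, degree 6 in C minor, so VI7.
G7: dominant seventh chord on G = scale degree 5 → V7.
Cm: root C is the tonic; minor triad there is i.

i6 - viio - VI7 - V7 - i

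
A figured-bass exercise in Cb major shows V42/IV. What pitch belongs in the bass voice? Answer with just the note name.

The applied chord V42/IV is rooted on Cb: Cb-Eb-Gb-Bbb.
The figure 42 means third inversion — the seventh is in the bass.

Bbb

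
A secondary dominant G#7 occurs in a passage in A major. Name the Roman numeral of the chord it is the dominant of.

iii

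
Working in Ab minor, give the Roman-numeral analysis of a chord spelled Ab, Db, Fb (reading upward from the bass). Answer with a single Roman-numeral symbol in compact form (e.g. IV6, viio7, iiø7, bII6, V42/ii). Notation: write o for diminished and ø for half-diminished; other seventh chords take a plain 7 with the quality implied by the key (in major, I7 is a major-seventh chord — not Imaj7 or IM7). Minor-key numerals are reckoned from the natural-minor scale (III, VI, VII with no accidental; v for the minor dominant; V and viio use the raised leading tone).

iv64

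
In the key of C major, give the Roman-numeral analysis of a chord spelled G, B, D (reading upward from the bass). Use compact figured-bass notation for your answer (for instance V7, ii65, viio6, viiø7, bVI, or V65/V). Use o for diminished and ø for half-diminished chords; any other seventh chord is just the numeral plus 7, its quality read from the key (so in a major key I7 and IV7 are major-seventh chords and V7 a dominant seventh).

Stacked in thirds the chord is G-B-D: a major triad on G.
G is scale degree 5 in C major, and a major triad on that degree is written V.

V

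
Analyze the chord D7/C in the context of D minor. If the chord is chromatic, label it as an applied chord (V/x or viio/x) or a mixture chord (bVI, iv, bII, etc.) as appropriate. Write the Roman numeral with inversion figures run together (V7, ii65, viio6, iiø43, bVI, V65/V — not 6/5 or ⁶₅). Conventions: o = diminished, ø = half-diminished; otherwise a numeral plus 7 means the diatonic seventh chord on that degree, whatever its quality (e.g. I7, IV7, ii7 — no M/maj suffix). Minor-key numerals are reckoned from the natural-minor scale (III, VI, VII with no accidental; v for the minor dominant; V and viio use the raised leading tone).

The pitches D-F#-A-C form a dominant seventh chord rooted on D.
D is not a diatonic chord root with this quality in D minor, but it lies a perfect fifth above G (iv), so the chord functions as an applied dominant of iv.
With C in the bass the chord is in third inversion, so the figured bass is 42.

V42/iv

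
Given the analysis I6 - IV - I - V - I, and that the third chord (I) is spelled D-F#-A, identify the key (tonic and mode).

I is given as D-F#-A — a major triad with root D.
If D is scale degree 1 and the mode makes that degree carry a major triad, the tonic is D and the mode is major.

D major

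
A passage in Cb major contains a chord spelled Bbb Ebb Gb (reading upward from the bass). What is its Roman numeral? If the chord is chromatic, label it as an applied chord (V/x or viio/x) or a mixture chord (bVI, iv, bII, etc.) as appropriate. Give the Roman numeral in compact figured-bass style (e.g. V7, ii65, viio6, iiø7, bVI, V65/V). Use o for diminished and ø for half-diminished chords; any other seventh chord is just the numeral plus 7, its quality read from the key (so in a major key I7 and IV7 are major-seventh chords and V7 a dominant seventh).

bIII64

Stacked in thirds the chord is Ebb-Gb-Bbb: a major triad on Ebb.
Ebb is the lowered third degree of Cb major (diatonic 3 would be Eb). This is a major triad on the lowered third degree, borrowed from the parallel minor.
With Bbb in the bass the chord is in second inversion, so the figured bass is 64.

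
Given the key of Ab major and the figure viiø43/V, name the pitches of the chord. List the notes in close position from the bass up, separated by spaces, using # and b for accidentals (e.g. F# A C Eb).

viiø43/V is a secondary leading-tone chord. The target V is Eb in Ab major; the applied chord is rooted a semitone below, on D.
Building a half-diminished seventh chord on D gives D-F-Ab-C.
The figured bass 43 indicates second inversion, placing the fifth (Ab) in the bass: Ab-C-D-F.

Ab C D F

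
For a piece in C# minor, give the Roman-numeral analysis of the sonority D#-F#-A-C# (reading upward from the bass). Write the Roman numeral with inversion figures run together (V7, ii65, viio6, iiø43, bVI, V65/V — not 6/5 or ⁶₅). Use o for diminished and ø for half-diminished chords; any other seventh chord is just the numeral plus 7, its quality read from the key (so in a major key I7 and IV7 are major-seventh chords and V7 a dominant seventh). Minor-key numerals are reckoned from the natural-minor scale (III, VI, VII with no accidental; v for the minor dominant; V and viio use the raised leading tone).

iiø7

The pitches D#-F#-A-C# form a half-diminished seventh chord rooted on D#.
In C# minor, D# is the supertonic; the diatonic half-diminished seventh chord there is iiø7.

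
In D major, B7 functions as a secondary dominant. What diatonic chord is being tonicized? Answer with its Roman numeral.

ii

The chord is a dominant seventh chord on B.
A dominant resolves down a perfect fifth: B → E. In D major, E is scale degree 2, i.e. ii.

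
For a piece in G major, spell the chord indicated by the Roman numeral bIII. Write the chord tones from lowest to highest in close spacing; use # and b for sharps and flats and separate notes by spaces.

Bb D F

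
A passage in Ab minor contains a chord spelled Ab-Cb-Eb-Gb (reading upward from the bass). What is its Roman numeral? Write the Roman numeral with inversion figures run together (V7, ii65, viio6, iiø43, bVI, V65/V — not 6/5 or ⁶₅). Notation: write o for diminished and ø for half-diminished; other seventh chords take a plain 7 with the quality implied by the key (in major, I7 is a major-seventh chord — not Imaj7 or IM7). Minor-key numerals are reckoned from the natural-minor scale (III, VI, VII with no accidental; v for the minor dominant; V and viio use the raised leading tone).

Stacked in thirds the chord is Ab-Cb-Eb-Gb: a minor seventh chord on Ab.
In Ab minor, Ab is the tonic; the diatonic minor seventh chord there is i7.

i7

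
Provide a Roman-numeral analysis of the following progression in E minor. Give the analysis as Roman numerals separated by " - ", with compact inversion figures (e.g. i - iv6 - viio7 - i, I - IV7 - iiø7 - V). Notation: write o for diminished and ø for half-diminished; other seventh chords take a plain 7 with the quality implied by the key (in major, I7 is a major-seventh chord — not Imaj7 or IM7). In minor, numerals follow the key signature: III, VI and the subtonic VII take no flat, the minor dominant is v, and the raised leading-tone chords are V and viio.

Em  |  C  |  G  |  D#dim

i - VI - III - viio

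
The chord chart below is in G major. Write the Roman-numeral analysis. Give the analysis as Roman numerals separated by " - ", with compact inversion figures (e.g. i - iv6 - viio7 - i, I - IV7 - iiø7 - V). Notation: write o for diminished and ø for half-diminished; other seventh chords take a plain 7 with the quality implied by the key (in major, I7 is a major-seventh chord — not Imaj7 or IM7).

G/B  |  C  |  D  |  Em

I6 - IV - V - vi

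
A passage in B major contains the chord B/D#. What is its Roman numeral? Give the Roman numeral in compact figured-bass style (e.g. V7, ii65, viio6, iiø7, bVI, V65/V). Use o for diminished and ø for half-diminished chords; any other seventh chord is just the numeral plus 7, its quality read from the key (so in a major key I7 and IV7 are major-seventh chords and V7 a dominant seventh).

I6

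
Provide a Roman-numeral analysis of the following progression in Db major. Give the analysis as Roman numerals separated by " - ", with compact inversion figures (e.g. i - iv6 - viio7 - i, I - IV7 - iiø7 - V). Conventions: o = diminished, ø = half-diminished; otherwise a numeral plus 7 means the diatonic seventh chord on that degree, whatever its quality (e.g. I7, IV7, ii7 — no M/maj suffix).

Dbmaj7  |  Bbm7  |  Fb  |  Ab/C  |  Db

I7 - vi7 - bIII - V6 - I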